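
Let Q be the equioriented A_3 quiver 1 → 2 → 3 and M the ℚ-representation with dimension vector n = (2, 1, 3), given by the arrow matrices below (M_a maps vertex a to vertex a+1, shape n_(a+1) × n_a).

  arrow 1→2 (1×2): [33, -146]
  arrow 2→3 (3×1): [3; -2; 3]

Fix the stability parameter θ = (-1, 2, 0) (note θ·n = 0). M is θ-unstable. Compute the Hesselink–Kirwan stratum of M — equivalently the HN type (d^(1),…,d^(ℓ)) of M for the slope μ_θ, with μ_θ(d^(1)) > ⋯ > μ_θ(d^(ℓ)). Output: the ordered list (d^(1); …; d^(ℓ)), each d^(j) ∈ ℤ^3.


Interval decomposition of M: I[1,1], I[1,3], I[3,3]^2.
HN type (ℓ=3): μ^(1)=1; μ^(2)=0; μ^(3)=-1

((0, 1, 1); (0, 0, 2); (2, 0, 0))


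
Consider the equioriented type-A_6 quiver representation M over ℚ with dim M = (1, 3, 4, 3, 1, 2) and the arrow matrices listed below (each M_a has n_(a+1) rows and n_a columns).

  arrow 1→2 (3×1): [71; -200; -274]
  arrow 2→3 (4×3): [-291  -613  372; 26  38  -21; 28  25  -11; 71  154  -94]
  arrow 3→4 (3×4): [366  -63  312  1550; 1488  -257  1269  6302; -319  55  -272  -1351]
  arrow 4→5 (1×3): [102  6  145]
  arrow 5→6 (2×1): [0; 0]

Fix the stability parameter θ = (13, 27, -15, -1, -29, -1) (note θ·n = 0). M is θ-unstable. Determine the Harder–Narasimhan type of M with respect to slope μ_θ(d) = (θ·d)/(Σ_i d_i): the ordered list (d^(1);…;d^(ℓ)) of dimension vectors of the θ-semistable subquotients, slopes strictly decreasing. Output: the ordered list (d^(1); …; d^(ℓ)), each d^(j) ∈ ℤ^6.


Via rank(M_{q-1}∘⋯∘M_p): M ≅ I[1,3], I[2,4], I[2,5], I[3,4], I[6,6]^2.
μ_θ-semistable layers: μ^(1)=25/3; μ^(2)=11/3; μ^(3)=-1; μ^(4)=-9/2; μ^(5)=-15

((1, 1, 1, 0, 0, 0); (0, 1, 1, 1, 0, 0); (0, 0, 0, 1, 0, 2); (0, 1, 1, 1, 1, 0); (0, 0, 1, 0, 0, 0))


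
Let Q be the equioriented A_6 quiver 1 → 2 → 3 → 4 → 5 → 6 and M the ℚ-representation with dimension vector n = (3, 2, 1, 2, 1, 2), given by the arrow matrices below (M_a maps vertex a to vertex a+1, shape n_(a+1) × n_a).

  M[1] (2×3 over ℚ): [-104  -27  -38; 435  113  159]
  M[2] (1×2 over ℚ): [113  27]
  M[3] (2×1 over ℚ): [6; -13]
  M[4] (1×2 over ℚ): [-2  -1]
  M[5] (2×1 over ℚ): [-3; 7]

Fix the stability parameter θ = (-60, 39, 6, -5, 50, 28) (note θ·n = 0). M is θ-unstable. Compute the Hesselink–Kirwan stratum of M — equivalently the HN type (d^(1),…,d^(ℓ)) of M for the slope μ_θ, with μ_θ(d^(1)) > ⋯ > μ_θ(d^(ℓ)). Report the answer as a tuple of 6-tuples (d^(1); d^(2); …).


Barcode: M ≅ I[1,1], I[1,2], I[1,6], I[4,4], I[6,6]. HN layers by μ_θ (5 steps, strictly decreasing):
  μ^(1)=39; μ^(2)=28; μ^(3)=40/3; μ^(4)=-5; μ^(5)=-60

((0, 1, 0, 0, 1, 1); (0, 0, 0, 0, 0, 1); (0, 1, 1, 1, 0, 0); (0, 0, 0, 1, 0, 0); (3, 0, 0, 0, 0, 0))


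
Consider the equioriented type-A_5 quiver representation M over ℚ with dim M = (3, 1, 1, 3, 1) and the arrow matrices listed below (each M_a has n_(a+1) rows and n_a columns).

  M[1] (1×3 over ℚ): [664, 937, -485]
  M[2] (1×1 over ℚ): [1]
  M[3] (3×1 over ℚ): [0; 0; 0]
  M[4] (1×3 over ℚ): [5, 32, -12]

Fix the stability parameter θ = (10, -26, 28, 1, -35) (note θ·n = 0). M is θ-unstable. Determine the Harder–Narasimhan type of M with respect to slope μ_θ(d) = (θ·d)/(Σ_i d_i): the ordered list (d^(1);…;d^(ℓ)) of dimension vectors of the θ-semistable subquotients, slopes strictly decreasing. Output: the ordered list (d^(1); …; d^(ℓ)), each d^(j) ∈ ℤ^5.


Barcode: M ≅ I[1,1]^2, I[1,3], I[4,4]^2, I[4,5]. HN layers by μ_θ (5 steps, strictly decreasing):
  μ^(1)=28; μ^(2)=10; μ^(3)=1; μ^(4)=-8; μ^(5)=-17

((0, 0, 1, 0, 0); (2, 0, 0, 0, 0); (0, 0, 0, 2, 0); (1, 1, 0, 0, 0); (0, 0, 0, 1, 1))


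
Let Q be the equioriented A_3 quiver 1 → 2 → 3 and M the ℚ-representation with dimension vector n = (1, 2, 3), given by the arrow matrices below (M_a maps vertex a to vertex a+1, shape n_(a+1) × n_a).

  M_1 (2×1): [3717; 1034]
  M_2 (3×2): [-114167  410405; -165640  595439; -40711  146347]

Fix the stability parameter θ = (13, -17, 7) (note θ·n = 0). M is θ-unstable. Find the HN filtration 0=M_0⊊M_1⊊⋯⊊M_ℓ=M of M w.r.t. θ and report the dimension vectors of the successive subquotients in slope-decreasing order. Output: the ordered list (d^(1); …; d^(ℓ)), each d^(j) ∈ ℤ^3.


Barcode: M ≅ I[1,3], I[2,3], I[3,3]. HN layers by μ_θ (3 steps, strictly decreasing):
  μ^(1)=7; μ^(2)=-2; μ^(3)=-17

((0, 0, 3); (1, 1, 0); (0, 1, 0))


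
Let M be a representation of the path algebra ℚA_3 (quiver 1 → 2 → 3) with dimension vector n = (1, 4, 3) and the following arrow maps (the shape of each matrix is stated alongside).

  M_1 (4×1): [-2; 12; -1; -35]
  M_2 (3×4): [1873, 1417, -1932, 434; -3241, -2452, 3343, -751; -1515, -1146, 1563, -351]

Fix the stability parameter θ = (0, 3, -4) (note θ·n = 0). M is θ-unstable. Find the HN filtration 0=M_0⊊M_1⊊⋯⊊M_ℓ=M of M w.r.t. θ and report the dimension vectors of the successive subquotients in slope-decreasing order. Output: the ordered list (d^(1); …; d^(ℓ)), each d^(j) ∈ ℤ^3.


Via rank(M_{q-1}∘⋯∘M_p): M ≅ I[1,2], I[2,2], I[2,3]^2, I[3,3].
μ_θ-semistable layers: μ^(1)=3; μ^(2)=0; μ^(3)=-1/2; μ^(4)=-4

((0, 2, 0); (1, 0, 0); (0, 2, 2); (0, 0, 1))


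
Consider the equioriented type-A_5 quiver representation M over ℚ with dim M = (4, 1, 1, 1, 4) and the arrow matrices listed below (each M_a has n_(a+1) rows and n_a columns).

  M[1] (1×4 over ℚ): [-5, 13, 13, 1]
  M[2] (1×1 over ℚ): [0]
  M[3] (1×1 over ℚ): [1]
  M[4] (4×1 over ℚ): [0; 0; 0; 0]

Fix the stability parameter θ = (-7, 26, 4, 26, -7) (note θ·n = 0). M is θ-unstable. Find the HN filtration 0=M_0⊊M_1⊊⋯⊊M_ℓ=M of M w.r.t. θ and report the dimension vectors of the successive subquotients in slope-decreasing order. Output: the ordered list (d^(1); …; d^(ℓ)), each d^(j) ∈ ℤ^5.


Barcode: M ≅ I[1,1]^3, I[1,2], I[3,4], I[5,5]^4. HN layers by μ_θ (3 steps, strictly decreasing):
  μ^(1)=26; μ^(2)=4; μ^(3)=-7

((0, 1, 0, 1, 0); (0, 0, 1, 0, 0); (4, 0, 0, 0, 4))


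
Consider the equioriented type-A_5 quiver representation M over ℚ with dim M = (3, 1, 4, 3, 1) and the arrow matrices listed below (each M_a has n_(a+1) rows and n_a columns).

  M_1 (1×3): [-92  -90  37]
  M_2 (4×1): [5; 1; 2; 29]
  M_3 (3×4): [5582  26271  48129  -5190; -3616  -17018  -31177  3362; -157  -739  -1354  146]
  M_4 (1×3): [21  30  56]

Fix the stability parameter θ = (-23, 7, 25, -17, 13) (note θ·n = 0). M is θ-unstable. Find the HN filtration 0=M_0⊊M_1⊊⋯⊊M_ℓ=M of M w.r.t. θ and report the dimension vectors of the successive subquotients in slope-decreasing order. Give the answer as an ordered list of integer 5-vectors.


Interval decomposition of M: I[1,1]^2, I[1,5], I[3,3], I[3,4]^2.
HN type (ℓ=5): μ^(1)=25; μ^(2)=13; μ^(3)=5; μ^(4)=4; μ^(5)=-23

((0, 0, 1, 0, 0); (0, 0, 0, 0, 1); (0, 1, 1, 1, 0); (0, 0, 2, 2, 0); (3, 0, 0, 0, 0))


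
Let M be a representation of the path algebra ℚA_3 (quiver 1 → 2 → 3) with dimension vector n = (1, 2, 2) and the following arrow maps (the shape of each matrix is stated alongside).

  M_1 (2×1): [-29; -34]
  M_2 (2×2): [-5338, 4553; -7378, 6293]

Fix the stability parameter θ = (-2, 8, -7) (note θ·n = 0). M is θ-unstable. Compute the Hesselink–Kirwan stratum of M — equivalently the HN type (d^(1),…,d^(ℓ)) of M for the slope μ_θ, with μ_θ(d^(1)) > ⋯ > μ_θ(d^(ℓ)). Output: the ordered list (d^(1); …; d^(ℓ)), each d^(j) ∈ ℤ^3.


Via rank(M_{q-1}∘⋯∘M_p): M ≅ I[1,2], I[2,3], I[3,3].
μ_θ-semistable layers: μ^(1)=8; μ^(2)=1/2; μ^(3)=-2; μ^(4)=-7

((0, 1, 0); (0, 1, 1); (1, 0, 0); (0, 0, 1))


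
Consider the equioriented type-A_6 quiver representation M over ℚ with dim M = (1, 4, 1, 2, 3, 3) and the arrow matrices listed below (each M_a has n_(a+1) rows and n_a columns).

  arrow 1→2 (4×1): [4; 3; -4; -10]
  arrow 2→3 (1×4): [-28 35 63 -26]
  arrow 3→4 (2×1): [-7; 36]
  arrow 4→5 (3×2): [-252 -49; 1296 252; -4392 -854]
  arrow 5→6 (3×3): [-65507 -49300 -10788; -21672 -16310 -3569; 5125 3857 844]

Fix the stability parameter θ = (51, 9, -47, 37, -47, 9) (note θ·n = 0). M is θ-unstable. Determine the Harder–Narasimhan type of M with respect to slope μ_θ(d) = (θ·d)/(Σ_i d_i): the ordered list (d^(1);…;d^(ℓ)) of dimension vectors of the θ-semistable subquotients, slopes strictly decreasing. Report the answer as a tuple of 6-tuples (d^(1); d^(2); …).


Via rank(M_{q-1}∘⋯∘M_p): M ≅ I[1,4], I[2,2]^3, I[4,6], I[5,6]^2.
μ_θ-semistable layers: μ^(1)=37; μ^(2)=9; μ^(3)=13/3; μ^(4)=-5; μ^(5)=-47

((0, 0, 0, 1, 0, 0); (0, 3, 0, 0, 0, 3); (1, 1, 1, 0, 0, 0); (0, 0, 0, 1, 1, 0); (0, 0, 0, 0, 2, 0))


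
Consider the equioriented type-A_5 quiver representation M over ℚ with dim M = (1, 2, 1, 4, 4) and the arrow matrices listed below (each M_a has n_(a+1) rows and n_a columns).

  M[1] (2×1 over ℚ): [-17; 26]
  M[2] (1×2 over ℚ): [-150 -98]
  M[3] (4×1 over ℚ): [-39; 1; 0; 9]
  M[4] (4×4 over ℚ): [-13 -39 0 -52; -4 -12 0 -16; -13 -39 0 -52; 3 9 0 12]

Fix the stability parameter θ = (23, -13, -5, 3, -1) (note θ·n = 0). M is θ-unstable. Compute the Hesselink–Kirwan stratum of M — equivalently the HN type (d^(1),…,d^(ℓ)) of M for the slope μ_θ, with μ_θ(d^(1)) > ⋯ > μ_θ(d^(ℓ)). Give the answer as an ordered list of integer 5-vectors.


Barcode: M ≅ I[1,4], I[2,2], I[4,4]^2, I[4,5], I[5,5]^3. HN layers by μ_θ (5 steps, strictly decreasing):
  μ^(1)=3; μ^(2)=5/3; μ^(3)=1; μ^(4)=-1; μ^(5)=-13

((0, 0, 0, 3, 0); (1, 1, 1, 0, 0); (0, 0, 0, 1, 1); (0, 0, 0, 0, 3); (0, 1, 0, 0, 0))


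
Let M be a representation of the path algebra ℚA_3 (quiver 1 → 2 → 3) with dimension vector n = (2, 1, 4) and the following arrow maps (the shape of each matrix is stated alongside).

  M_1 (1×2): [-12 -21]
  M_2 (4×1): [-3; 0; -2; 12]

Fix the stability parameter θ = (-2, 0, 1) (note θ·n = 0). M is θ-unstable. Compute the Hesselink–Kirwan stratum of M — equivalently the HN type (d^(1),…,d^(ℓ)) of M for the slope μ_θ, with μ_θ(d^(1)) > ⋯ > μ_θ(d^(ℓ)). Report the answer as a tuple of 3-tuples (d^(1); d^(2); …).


Via rank(M_{q-1}∘⋯∘M_p): M ≅ I[1,1], I[1,3], I[3,3]^3.
μ_θ-semistable layers: μ^(1)=1; μ^(2)=0; μ^(3)=-2

((0, 0, 4); (0, 1, 0); (2, 0, 0))


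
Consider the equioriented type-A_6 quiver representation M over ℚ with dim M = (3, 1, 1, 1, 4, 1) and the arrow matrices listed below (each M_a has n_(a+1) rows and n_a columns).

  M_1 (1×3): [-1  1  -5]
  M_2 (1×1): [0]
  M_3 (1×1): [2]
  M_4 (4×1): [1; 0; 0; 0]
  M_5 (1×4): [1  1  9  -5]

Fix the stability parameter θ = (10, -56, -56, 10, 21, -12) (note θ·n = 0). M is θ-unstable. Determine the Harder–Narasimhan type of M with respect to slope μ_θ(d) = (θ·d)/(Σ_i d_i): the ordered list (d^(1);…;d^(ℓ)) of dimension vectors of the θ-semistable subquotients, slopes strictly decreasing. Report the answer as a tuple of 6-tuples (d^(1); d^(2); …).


Barcode: M ≅ I[1,1]^2, I[1,2], I[3,6], I[5,5]^3. HN layers by μ_θ (5 steps, strictly decreasing):
  μ^(1)=21; μ^(2)=10; μ^(3)=19/3; μ^(4)=-23; μ^(5)=-56

((0, 0, 0, 0, 3, 0); (2, 0, 0, 0, 0, 0); (0, 0, 0, 1, 1, 1); (1, 1, 0, 0, 0, 0); (0, 0, 1, 0, 0, 0))


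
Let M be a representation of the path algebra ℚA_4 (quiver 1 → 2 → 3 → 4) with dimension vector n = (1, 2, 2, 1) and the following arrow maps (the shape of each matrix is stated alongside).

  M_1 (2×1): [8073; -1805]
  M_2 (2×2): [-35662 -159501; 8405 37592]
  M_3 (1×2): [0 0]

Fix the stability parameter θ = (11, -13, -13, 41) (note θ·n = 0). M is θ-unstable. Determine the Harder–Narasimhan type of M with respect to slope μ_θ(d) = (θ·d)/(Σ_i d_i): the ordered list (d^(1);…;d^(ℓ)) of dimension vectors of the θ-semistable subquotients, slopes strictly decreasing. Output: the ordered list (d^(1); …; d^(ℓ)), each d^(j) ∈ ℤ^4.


Barcode: M ≅ I[1,3], I[2,3], I[4,4]. HN layers by μ_θ (3 steps, strictly decreasing):
  μ^(1)=41; μ^(2)=-5; μ^(3)=-13

((0, 0, 0, 1); (1, 1, 1, 0); (0, 1, 1, 0))


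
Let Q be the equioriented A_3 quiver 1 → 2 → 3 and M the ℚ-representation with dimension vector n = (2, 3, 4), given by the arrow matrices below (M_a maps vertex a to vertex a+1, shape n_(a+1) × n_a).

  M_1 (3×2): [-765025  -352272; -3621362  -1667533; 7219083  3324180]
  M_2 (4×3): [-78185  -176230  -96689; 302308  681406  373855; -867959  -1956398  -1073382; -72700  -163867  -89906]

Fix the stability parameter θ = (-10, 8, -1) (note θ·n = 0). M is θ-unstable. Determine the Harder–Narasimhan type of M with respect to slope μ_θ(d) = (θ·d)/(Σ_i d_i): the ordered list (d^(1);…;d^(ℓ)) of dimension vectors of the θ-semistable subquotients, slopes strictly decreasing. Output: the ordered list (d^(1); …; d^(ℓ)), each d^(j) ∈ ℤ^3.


Barcode: M ≅ I[1,3]^2, I[2,3], I[3,3]. HN layers by μ_θ (3 steps, strictly decreasing):
  μ^(1)=7/2; μ^(2)=-1; μ^(3)=-10

((0, 3, 3); (0, 0, 1); (2, 0, 0))


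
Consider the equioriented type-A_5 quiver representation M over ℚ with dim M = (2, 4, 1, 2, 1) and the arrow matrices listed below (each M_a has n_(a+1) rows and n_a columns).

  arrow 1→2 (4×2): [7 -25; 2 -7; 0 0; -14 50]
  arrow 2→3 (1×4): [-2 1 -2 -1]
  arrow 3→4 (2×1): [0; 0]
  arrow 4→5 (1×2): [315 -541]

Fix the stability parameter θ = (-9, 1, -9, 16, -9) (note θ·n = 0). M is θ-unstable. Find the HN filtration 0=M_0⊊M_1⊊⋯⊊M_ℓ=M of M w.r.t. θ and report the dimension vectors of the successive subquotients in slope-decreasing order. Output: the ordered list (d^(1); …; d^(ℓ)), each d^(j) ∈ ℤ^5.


Interval decomposition of M: I[1,2], I[1,3], I[2,2]^2, I[4,4], I[4,5].
HN type (ℓ=5): μ^(1)=16; μ^(2)=7/2; μ^(3)=1; μ^(4)=-4; μ^(5)=-9

((0, 0, 0, 1, 0); (0, 0, 0, 1, 1); (0, 3, 0, 0, 0); (0, 1, 1, 0, 0); (2, 0, 0, 0, 0))


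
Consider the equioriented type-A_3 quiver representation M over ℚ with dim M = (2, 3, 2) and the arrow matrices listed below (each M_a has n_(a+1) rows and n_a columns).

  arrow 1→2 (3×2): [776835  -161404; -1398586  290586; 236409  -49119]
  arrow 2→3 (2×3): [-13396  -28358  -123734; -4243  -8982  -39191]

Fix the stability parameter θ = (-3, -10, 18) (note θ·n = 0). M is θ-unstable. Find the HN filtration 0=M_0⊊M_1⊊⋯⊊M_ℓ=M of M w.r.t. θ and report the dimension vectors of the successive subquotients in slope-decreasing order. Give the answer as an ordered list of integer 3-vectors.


Interval decomposition of M: I[1,3]^2, I[2,2].
HN type (ℓ=3): μ^(1)=18; μ^(2)=-13/2; μ^(3)=-10

((0, 0, 2); (2, 2, 0); (0, 1, 0))


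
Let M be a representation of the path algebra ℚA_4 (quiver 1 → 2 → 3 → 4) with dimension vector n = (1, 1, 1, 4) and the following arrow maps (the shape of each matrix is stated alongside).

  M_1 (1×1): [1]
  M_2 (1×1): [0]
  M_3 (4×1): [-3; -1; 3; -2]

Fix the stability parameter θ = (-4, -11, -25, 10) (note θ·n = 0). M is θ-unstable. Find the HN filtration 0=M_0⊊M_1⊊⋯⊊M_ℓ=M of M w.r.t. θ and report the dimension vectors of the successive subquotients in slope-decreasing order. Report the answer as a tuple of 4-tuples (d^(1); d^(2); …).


Via rank(M_{q-1}∘⋯∘M_p): M ≅ I[1,2], I[3,4], I[4,4]^3.
μ_θ-semistable layers: μ^(1)=10; μ^(2)=-15/2; μ^(3)=-25

((0, 0, 0, 4); (1, 1, 0, 0); (0, 0, 1, 0))


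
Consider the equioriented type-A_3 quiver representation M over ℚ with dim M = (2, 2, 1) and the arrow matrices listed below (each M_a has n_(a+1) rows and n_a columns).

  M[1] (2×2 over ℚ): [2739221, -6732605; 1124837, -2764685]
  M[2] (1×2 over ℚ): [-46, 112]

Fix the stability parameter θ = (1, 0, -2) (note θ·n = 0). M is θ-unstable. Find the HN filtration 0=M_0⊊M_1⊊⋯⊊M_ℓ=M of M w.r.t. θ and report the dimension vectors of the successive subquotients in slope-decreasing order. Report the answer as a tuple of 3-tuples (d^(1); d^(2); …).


Via rank(M_{q-1}∘⋯∘M_p): M ≅ I[1,1], I[1,3], I[2,2].
μ_θ-semistable layers: μ^(1)=1; μ^(2)=0; μ^(3)=-1/3

((1, 0, 0); (0, 1, 0); (1, 1, 1))


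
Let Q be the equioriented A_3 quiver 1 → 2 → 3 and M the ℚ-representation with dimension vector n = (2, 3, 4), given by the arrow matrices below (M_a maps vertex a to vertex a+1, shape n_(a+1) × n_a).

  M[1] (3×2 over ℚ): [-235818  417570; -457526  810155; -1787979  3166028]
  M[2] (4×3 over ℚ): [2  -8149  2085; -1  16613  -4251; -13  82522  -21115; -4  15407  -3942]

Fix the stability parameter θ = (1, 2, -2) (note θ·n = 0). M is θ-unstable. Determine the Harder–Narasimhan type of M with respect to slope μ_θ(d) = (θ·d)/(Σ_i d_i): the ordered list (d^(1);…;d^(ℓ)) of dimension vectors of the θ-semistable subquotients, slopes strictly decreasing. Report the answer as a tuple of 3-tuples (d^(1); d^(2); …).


Barcode: M ≅ I[1,3]^2, I[2,3], I[3,3]. HN layers by μ_θ (3 steps, strictly decreasing):
  μ^(1)=1/3; μ^(2)=0; μ^(3)=-2

((2, 2, 2); (0, 1, 1); (0, 0, 1))


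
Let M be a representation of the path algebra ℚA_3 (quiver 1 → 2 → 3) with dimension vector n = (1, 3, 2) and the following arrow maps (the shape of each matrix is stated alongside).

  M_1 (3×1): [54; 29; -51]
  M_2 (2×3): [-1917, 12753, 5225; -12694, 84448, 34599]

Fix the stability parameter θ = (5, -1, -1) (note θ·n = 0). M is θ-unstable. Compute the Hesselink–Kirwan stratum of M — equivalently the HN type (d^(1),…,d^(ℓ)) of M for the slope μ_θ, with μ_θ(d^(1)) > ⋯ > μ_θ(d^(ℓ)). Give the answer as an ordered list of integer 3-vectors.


Barcode: M ≅ I[1,3], I[2,2], I[2,3]. HN layers by μ_θ (2 steps, strictly decreasing):
  μ^(1)=1; μ^(2)=-1

((1, 1, 1); (0, 2, 1))


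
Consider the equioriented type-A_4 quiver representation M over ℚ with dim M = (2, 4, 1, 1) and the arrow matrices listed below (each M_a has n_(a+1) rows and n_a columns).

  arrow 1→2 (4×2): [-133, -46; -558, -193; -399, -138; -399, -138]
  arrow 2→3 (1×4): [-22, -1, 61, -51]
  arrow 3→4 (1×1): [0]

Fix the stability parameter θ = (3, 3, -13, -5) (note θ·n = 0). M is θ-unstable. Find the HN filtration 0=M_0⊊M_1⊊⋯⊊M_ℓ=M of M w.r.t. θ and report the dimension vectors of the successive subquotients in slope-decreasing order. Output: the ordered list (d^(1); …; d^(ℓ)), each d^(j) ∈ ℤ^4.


Via rank(M_{q-1}∘⋯∘M_p): M ≅ I[1,2], I[1,3], I[2,2]^2, I[4,4].
μ_θ-semistable layers: μ^(1)=3; μ^(2)=-7/3; μ^(3)=-5

((1, 3, 0, 0); (1, 1, 1, 0); (0, 0, 0, 1))


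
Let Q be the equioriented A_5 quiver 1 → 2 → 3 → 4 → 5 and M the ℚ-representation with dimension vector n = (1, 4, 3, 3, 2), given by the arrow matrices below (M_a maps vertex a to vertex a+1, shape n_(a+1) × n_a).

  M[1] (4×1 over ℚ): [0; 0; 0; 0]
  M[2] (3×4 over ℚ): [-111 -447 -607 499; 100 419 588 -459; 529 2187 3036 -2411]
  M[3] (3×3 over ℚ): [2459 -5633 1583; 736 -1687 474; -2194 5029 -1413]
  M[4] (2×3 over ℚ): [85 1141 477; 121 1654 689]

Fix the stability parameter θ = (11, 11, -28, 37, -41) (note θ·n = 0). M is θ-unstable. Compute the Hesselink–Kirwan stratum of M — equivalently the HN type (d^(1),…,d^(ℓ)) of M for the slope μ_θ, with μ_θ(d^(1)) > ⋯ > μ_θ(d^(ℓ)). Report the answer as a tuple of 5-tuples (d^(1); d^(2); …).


Via rank(M_{q-1}∘⋯∘M_p): M ≅ I[1,1], I[2,2], I[2,4], I[2,5]^2.
μ_θ-semistable layers: μ^(1)=37; μ^(2)=11; μ^(3)=-2; μ^(4)=-17/2

((0, 0, 0, 1, 0); (1, 1, 0, 0, 0); (0, 0, 0, 2, 2); (0, 3, 3, 0, 0))


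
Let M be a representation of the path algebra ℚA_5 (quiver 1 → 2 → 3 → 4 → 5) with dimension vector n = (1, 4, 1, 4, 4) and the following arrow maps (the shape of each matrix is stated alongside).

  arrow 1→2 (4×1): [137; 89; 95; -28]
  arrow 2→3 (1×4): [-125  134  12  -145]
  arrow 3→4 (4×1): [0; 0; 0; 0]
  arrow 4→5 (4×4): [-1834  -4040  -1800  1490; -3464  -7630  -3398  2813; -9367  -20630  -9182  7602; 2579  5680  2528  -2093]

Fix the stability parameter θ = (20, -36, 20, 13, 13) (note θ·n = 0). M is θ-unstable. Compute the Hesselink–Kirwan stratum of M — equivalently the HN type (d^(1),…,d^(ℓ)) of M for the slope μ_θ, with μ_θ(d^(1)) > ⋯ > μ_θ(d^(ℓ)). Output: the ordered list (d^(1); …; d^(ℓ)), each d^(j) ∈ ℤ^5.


Barcode: M ≅ I[1,3], I[2,2]^3, I[4,4]^2, I[4,5]^2, I[5,5]^2. HN layers by μ_θ (4 steps, strictly decreasing):
  μ^(1)=20; μ^(2)=13; μ^(3)=-8; μ^(4)=-36

((0, 0, 1, 0, 0); (0, 0, 0, 4, 4); (1, 1, 0, 0, 0); (0, 3, 0, 0, 0))


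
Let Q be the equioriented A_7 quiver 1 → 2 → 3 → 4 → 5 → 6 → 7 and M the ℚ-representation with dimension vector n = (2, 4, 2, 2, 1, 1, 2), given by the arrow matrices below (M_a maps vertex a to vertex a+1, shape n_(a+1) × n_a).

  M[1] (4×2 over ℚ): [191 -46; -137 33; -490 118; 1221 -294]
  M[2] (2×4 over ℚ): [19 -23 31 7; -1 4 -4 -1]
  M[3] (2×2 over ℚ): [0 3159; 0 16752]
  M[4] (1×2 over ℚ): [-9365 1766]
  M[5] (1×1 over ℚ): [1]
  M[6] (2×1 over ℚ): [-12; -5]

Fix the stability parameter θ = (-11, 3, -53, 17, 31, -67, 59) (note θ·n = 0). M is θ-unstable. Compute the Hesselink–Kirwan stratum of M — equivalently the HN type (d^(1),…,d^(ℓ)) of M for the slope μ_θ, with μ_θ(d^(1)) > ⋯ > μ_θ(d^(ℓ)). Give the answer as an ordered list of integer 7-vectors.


Interval decomposition of M: I[1,2], I[1,3], I[2,2], I[2,7], I[4,4], I[7,7].
HN type (ℓ=7): μ^(1)=59; μ^(2)=17; μ^(3)=3; μ^(4)=-19/3; μ^(5)=-11; μ^(6)=-61/3; μ^(7)=-25

((0, 0, 0, 0, 0, 0, 2); (0, 0, 0, 1, 0, 0, 0); (0, 2, 0, 0, 0, 0, 0); (0, 0, 0, 1, 1, 1, 0); (1, 0, 0, 0, 0, 0, 0); (1, 1, 1, 0, 0, 0, 0); (0, 1, 1, 0, 0, 0, 0))


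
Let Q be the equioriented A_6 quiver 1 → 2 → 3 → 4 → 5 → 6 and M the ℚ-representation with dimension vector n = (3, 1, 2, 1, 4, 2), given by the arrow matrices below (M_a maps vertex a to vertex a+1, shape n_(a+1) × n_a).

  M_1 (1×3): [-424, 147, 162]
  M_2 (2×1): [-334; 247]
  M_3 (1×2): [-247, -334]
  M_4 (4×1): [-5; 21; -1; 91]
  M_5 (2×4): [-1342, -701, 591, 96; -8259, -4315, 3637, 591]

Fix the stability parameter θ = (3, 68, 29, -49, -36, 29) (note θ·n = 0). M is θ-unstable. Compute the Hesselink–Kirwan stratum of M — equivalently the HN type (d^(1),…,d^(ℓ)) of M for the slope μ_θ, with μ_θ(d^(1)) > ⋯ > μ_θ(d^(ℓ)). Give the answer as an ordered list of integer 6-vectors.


Via rank(M_{q-1}∘⋯∘M_p): M ≅ I[1,1]^2, I[1,3], I[3,6], I[5,5]^2, I[5,6].
μ_θ-semistable layers: μ^(1)=97/2; μ^(2)=29; μ^(3)=3; μ^(4)=-56/3; μ^(5)=-36

((0, 1, 1, 0, 0, 0); (0, 0, 0, 0, 0, 2); (3, 0, 0, 0, 0, 0); (0, 0, 1, 1, 1, 0); (0, 0, 0, 0, 3, 0))


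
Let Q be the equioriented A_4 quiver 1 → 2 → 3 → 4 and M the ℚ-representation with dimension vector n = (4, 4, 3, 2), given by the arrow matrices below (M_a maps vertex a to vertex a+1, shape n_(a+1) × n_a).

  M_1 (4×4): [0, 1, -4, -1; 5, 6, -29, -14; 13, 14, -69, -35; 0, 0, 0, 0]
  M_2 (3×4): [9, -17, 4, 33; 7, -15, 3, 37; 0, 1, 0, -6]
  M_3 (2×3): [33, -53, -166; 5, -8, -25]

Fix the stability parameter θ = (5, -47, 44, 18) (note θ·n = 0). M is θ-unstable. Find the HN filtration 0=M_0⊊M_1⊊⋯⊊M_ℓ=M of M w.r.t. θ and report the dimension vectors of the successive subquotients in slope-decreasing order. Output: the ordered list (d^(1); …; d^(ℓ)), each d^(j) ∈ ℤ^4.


Barcode: M ≅ I[1,1], I[1,3], I[1,4]^2, I[2,2]. HN layers by μ_θ (5 steps, strictly decreasing):
  μ^(1)=44; μ^(2)=31; μ^(3)=5; μ^(4)=-21; μ^(5)=-47

((0, 0, 1, 0); (0, 0, 2, 2); (1, 0, 0, 0); (3, 3, 0, 0); (0, 1, 0, 0))


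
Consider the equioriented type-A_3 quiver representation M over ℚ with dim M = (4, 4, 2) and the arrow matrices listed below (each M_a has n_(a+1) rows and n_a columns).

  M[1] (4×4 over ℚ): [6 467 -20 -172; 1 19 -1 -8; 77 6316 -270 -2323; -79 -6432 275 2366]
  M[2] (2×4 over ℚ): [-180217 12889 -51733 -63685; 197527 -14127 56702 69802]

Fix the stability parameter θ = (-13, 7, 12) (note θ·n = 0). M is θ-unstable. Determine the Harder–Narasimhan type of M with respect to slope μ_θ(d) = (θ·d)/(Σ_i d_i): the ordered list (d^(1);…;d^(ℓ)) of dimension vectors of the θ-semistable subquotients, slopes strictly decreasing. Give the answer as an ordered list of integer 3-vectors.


Interval decomposition of M: I[1,1], I[1,2], I[1,3]^2, I[2,2].
HN type (ℓ=3): μ^(1)=12; μ^(2)=7; μ^(3)=-13

((0, 0, 2); (0, 4, 0); (4, 0, 0))


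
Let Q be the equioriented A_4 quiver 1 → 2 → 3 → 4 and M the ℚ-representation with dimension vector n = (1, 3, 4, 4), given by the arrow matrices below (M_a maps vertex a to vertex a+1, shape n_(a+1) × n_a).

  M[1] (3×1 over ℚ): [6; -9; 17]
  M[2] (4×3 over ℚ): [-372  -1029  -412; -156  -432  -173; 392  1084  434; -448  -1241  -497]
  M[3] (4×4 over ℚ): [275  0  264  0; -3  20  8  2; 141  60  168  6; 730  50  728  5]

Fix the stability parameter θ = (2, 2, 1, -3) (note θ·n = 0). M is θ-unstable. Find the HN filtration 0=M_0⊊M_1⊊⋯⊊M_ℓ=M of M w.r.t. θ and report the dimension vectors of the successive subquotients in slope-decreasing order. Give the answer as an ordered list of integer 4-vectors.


Via rank(M_{q-1}∘⋯∘M_p): M ≅ I[1,4], I[2,2], I[2,4], I[3,3]^2, I[4,4]^2.
μ_θ-semistable layers: μ^(1)=2; μ^(2)=1; μ^(3)=1/2; μ^(4)=0; μ^(5)=-3

((0, 1, 0, 0); (0, 0, 2, 0); (1, 1, 1, 1); (0, 1, 1, 1); (0, 0, 0, 2))


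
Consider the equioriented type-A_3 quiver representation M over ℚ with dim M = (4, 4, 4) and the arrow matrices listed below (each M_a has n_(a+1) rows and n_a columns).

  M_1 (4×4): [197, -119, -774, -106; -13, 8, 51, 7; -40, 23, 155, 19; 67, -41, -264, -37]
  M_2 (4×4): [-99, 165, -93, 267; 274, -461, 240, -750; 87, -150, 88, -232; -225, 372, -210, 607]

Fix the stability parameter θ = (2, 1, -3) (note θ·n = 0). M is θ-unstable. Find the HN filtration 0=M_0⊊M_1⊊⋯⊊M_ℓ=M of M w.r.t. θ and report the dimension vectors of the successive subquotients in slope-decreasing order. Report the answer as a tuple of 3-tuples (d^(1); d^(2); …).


Interval decomposition of M: I[1,1], I[1,3]^3, I[2,3].
HN type (ℓ=3): μ^(1)=2; μ^(2)=0; μ^(3)=-1

((1, 0, 0); (3, 3, 3); (0, 1, 1))


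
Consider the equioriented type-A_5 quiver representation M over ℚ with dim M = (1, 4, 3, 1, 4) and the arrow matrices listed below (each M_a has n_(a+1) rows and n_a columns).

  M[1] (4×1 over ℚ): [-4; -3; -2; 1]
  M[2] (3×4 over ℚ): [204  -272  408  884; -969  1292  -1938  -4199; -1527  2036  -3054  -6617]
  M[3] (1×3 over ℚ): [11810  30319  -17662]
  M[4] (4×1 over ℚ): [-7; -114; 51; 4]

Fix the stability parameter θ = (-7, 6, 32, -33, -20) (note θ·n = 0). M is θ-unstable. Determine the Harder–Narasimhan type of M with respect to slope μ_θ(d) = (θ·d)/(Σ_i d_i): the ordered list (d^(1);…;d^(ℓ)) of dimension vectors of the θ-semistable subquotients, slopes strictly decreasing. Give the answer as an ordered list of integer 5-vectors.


Barcode: M ≅ I[1,5], I[2,2]^3, I[3,3]^2, I[5,5]^3. HN layers by μ_θ (5 steps, strictly decreasing):
  μ^(1)=32; μ^(2)=6; μ^(3)=-15/4; μ^(4)=-7; μ^(5)=-20

((0, 0, 2, 0, 0); (0, 3, 0, 0, 0); (0, 1, 1, 1, 1); (1, 0, 0, 0, 0); (0, 0, 0, 0, 3))


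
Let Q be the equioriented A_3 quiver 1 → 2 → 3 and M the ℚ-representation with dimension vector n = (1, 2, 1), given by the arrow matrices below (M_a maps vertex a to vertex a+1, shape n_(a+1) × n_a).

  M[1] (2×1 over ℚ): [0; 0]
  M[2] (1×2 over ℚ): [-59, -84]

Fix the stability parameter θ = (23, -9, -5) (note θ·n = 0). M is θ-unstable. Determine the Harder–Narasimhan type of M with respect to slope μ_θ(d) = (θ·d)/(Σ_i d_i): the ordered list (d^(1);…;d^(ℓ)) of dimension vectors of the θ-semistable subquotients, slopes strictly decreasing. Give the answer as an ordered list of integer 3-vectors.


Barcode: M ≅ I[1,1], I[2,2], I[2,3]. HN layers by μ_θ (3 steps, strictly decreasing):
  μ^(1)=23; μ^(2)=-5; μ^(3)=-9

((1, 0, 0); (0, 0, 1); (0, 2, 0))


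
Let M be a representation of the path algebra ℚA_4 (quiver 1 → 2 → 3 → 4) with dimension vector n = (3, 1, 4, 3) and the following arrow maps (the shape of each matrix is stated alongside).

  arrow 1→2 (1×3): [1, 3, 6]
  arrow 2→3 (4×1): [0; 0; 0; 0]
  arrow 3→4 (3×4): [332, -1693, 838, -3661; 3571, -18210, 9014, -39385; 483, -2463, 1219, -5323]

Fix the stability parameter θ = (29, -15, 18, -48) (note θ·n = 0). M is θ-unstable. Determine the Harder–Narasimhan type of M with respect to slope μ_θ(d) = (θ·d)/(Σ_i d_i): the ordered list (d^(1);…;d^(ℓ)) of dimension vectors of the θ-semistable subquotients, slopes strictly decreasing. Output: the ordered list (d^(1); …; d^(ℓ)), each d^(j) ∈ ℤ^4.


Interval decomposition of M: I[1,1]^2, I[1,2], I[3,3], I[3,4]^3.
HN type (ℓ=4): μ^(1)=29; μ^(2)=18; μ^(3)=7; μ^(4)=-15

((2, 0, 0, 0); (0, 0, 1, 0); (1, 1, 0, 0); (0, 0, 3, 3))


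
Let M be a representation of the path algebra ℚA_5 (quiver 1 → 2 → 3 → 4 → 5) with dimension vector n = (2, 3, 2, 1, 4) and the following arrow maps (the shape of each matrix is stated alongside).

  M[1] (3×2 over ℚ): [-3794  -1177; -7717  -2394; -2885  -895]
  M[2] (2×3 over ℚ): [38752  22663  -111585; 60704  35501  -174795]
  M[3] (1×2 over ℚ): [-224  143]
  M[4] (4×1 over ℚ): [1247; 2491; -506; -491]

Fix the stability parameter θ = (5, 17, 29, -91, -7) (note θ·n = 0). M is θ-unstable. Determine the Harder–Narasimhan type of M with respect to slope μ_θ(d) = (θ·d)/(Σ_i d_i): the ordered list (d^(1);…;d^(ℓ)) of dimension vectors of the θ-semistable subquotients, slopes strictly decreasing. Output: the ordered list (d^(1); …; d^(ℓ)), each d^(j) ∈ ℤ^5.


Via rank(M_{q-1}∘⋯∘M_p): M ≅ I[1,2], I[1,5], I[2,2], I[3,3], I[5,5]^3.
μ_θ-semistable layers: μ^(1)=29; μ^(2)=17; μ^(3)=5; μ^(4)=-7; μ^(5)=-10

((0, 0, 1, 0, 0); (0, 2, 0, 0, 0); (1, 0, 0, 0, 0); (0, 0, 0, 0, 4); (1, 1, 1, 1, 0))


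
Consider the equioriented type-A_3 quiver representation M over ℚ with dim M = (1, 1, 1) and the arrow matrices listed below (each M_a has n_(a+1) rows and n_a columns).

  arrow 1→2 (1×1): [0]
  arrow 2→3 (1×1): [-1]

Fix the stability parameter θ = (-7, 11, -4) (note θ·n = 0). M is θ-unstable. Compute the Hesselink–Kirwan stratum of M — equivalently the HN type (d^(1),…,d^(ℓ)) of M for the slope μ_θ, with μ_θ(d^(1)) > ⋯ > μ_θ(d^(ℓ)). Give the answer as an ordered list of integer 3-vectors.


Via rank(M_{q-1}∘⋯∘M_p): M ≅ I[1,1], I[2,3].
μ_θ-semistable layers: μ^(1)=7/2; μ^(2)=-7

((0, 1, 1); (1, 0, 0))


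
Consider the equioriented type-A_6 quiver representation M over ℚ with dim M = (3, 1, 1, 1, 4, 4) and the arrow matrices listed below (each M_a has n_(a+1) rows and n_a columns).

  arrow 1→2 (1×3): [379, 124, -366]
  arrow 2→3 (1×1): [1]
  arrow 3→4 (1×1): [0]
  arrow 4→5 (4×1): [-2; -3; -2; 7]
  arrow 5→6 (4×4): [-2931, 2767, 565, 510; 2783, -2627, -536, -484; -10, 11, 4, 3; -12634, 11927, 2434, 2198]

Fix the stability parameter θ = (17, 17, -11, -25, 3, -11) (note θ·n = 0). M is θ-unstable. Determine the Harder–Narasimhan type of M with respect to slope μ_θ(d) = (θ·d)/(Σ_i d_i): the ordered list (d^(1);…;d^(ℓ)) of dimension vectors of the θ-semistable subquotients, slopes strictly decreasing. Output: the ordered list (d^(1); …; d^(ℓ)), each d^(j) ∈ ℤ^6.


Via rank(M_{q-1}∘⋯∘M_p): M ≅ I[1,1]^2, I[1,3], I[4,6], I[5,6]^3.
μ_θ-semistable layers: μ^(1)=17; μ^(2)=23/3; μ^(3)=-4; μ^(4)=-25

((2, 0, 0, 0, 0, 0); (1, 1, 1, 0, 0, 0); (0, 0, 0, 0, 4, 4); (0, 0, 0, 1, 0, 0))


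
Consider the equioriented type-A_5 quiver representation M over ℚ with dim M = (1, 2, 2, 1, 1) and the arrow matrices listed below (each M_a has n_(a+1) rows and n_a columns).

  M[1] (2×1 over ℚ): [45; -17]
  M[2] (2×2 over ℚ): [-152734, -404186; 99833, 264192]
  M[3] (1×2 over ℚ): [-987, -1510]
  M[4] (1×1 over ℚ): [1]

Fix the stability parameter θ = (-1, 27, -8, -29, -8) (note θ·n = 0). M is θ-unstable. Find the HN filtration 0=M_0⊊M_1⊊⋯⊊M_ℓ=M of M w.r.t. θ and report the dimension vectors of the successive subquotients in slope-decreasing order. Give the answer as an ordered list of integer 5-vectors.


Barcode: M ≅ I[1,5], I[2,3]. HN layers by μ_θ (2 steps, strictly decreasing):
  μ^(1)=19/2; μ^(2)=-19/5

((0, 1, 1, 0, 0); (1, 1, 1, 1, 1))


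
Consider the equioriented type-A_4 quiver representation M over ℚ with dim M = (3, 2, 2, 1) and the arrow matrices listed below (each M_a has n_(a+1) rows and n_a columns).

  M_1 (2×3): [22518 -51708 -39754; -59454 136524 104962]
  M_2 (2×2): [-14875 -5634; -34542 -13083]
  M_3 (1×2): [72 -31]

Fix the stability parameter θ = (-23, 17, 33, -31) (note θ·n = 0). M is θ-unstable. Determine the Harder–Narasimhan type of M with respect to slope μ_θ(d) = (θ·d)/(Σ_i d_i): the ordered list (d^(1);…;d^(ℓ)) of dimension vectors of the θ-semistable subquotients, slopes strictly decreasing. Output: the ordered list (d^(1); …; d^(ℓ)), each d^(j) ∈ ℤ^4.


Barcode: M ≅ I[1,1]^2, I[1,4], I[2,3]. HN layers by μ_θ (4 steps, strictly decreasing):
  μ^(1)=33; μ^(2)=17; μ^(3)=19/3; μ^(4)=-23

((0, 0, 1, 0); (0, 1, 0, 0); (0, 1, 1, 1); (3, 0, 0, 0))


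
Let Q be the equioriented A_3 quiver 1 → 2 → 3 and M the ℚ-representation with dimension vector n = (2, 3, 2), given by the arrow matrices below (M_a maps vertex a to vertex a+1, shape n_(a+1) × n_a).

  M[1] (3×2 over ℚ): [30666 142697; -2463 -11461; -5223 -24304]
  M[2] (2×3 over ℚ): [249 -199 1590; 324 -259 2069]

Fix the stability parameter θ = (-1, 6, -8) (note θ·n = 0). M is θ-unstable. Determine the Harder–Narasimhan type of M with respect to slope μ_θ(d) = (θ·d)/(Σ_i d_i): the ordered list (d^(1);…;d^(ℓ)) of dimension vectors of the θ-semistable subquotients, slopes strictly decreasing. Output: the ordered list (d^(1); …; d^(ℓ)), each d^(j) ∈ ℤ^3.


Barcode: M ≅ I[1,3]^2, I[2,2]. HN layers by μ_θ (2 steps, strictly decreasing):
  μ^(1)=6; μ^(2)=-1

((0, 1, 0); (2, 2, 2))


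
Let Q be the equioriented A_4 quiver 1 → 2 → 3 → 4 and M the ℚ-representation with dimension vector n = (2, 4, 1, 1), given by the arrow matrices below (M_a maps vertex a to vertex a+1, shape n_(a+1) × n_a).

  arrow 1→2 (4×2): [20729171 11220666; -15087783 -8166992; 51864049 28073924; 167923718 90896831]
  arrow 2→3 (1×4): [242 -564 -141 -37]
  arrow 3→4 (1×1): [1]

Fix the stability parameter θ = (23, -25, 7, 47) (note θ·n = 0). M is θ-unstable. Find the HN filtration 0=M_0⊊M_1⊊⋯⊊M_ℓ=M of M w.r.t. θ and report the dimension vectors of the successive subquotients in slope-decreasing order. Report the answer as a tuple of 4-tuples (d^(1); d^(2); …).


Interval decomposition of M: I[1,2], I[1,4], I[2,2]^2.
HN type (ℓ=4): μ^(1)=47; μ^(2)=7; μ^(3)=-1; μ^(4)=-25

((0, 0, 0, 1); (0, 0, 1, 0); (2, 2, 0, 0); (0, 2, 0, 0))


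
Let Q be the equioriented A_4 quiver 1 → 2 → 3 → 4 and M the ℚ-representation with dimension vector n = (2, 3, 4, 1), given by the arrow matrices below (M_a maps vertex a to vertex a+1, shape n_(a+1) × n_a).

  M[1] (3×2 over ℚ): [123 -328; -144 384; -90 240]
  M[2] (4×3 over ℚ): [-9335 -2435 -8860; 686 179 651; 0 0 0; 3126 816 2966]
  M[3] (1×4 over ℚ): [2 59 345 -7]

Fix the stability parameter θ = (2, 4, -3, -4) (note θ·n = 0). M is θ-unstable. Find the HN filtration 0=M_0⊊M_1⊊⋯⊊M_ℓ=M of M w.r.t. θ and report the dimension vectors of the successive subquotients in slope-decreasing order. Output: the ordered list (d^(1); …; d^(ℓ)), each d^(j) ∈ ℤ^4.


Via rank(M_{q-1}∘⋯∘M_p): M ≅ I[1,1], I[1,3], I[2,2], I[2,4], I[3,3]^2.
μ_θ-semistable layers: μ^(1)=4; μ^(2)=2; μ^(3)=1; μ^(4)=-1; μ^(5)=-3

((0, 1, 0, 0); (1, 0, 0, 0); (1, 1, 1, 0); (0, 1, 1, 1); (0, 0, 2, 0))


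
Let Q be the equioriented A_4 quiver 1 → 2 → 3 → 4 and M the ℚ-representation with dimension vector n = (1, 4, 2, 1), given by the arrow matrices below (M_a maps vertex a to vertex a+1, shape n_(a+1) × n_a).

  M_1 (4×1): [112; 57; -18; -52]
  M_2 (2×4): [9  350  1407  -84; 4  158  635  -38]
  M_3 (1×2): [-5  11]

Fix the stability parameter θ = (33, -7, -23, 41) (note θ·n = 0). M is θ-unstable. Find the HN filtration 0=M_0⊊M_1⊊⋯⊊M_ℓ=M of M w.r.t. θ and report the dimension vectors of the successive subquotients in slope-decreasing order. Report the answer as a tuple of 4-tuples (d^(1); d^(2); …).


Via rank(M_{q-1}∘⋯∘M_p): M ≅ I[1,2], I[2,2], I[2,3], I[2,4].
μ_θ-semistable layers: μ^(1)=41; μ^(2)=13; μ^(3)=-7; μ^(4)=-15

((0, 0, 0, 1); (1, 1, 0, 0); (0, 1, 0, 0); (0, 2, 2, 0))


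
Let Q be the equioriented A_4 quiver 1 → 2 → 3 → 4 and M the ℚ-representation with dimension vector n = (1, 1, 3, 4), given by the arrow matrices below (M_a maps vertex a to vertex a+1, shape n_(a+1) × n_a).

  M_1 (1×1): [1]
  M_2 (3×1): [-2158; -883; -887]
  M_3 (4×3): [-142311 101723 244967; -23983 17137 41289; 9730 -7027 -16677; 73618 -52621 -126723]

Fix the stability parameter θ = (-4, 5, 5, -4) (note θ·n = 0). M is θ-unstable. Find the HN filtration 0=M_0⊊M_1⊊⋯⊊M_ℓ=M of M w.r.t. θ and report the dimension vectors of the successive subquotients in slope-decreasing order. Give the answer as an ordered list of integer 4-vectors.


Barcode: M ≅ I[1,3], I[3,4]^2, I[4,4]^2. HN layers by μ_θ (3 steps, strictly decreasing):
  μ^(1)=5; μ^(2)=1/2; μ^(3)=-4

((0, 1, 1, 0); (0, 0, 2, 2); (1, 0, 0, 2))


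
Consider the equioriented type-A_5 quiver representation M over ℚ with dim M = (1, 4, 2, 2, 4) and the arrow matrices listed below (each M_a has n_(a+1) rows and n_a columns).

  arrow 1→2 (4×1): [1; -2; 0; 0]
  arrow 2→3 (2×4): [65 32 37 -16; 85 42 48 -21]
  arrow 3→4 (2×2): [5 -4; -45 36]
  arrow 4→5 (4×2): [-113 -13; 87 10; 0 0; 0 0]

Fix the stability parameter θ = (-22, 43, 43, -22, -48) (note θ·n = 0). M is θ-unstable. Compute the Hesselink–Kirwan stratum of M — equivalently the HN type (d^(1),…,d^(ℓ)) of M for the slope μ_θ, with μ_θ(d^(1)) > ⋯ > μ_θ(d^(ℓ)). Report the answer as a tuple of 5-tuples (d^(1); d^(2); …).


Via rank(M_{q-1}∘⋯∘M_p): M ≅ I[1,5], I[2,2]^2, I[2,3], I[4,5], I[5,5]^2.
μ_θ-semistable layers: μ^(1)=43; μ^(2)=4; μ^(3)=-22; μ^(4)=-35; μ^(5)=-48

((0, 3, 1, 0, 0); (0, 1, 1, 1, 1); (1, 0, 0, 0, 0); (0, 0, 0, 1, 1); (0, 0, 0, 0, 2))


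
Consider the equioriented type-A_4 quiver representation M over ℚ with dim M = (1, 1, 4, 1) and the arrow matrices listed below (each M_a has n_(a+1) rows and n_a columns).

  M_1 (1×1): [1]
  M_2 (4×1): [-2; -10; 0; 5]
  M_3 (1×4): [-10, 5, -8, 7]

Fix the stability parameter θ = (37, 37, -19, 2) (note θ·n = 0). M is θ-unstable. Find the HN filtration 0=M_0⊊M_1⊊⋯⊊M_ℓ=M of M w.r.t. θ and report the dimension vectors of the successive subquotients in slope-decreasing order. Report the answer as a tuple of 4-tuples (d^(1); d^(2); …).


Via rank(M_{q-1}∘⋯∘M_p): M ≅ I[1,4], I[3,3]^3.
μ_θ-semistable layers: μ^(1)=57/4; μ^(2)=-19

((1, 1, 1, 1); (0, 0, 3, 0))


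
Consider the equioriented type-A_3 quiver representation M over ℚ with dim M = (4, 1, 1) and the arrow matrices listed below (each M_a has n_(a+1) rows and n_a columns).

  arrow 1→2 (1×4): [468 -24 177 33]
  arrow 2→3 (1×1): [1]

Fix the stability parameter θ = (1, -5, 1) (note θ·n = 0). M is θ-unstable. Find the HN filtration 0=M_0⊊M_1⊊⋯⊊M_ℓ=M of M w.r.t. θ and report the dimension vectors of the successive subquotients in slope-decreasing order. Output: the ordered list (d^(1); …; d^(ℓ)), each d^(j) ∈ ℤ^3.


Via rank(M_{q-1}∘⋯∘M_p): M ≅ I[1,1]^3, I[1,3].
μ_θ-semistable layers: μ^(1)=1; μ^(2)=-2

((3, 0, 1); (1, 1, 0))
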